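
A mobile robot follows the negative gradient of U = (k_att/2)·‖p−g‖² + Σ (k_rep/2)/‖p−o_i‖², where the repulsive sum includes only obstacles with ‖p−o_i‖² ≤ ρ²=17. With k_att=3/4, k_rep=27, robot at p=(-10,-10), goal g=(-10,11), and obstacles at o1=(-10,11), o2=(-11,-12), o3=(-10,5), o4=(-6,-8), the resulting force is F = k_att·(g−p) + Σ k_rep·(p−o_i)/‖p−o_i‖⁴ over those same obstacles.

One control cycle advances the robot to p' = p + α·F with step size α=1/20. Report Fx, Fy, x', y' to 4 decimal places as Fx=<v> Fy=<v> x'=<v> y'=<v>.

F_att = 3/4·(g−p) = 3/4·(0,21) = (0.0000,15.7500)
o1: d²=441 > ρ²=17 → inactive
o2: d²=5 ≤ ρ²=17; F_rep = 27·(1,2)/5² = (1.0800,2.1600)
o3: d²=225 > ρ²=17 → inactive
o4: d²=20 > ρ²=17 → inactive
F = F_att + ΣF_rep = (1.0800,17.9100)
p' = p + 1/20·F = (-9.9460,-9.1045)

Fx=1.0800 Fy=17.9100 x'=-9.9460 y'=-9.1045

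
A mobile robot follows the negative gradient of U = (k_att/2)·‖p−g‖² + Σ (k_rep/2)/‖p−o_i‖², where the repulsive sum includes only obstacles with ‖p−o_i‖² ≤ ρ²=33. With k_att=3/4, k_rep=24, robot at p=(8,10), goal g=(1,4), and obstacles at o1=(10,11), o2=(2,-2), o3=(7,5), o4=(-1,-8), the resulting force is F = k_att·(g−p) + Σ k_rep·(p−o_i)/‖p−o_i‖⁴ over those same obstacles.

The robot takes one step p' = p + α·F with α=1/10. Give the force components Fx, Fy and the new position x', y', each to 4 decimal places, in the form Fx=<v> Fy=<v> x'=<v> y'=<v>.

Fx=-7.1345 Fy=-5.2825 x'=7.2866 y'=9.4718

F_att = 3/4·(g−p) = 3/4·(-7,-6) = (-5.2500,-4.5000)
o1: d²=5 ≤ ρ²=33; F_rep = 24·(-2,-1)/5² = (-1.9200,-0.9600)
o2: d²=180 > ρ²=33 → inactive
o3: d²=26 ≤ ρ²=33; F_rep = 24·(1,5)/26² = (0.0355,0.1775)
o4: d²=405 > ρ²=33 → inactive
F = F_att + ΣF_rep = (-7.1345,-5.2825)
p' = p + 1/10·F = (7.2866,9.4718)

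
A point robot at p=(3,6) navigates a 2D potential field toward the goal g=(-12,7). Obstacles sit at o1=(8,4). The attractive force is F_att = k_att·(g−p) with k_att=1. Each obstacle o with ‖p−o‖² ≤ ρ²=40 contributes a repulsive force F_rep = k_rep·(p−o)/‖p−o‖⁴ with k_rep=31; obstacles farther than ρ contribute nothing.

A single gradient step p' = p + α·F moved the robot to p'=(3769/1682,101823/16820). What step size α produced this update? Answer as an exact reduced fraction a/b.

F_att = 1·(g−p) = 1·(-15,1) = (-15.0000,1.0000)
o1: d²=29 ≤ ρ²=40; F_rep = 31·(-5,2)/29² = (-0.1843,0.0737)
F = F_att + ΣF_rep = (-15.1843,1.0737)
Δp = p'−p = (-0.7592,0.0537); α = Δx/Fx = (-1277/1682) / (-12770/841) = 1/20
check: Δy/Fy = (903/16820) / (903/841) = 1/20 ✓

α = 1/20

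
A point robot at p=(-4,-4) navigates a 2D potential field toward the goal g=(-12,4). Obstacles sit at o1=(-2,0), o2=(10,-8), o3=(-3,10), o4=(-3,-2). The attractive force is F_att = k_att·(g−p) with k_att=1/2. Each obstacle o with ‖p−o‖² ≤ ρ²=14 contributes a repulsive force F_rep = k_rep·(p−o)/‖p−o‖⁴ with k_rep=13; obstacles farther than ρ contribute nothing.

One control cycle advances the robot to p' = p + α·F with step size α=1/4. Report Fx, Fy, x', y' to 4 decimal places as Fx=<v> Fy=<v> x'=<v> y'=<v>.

F_att = 1/2·(g−p) = 1/2·(-8,8) = (-4.0000,4.0000)
o1: d²=20 > ρ²=14 → inactive
o2: d²=212 > ρ²=14 → inactive
o3: d²=197 > ρ²=14 → inactive
o4: d²=5 ≤ ρ²=14; F_rep = 13·(-1,-2)/5² = (-0.5200,-1.0400)
F = F_att + ΣF_rep = (-4.5200,2.9600)
p' = p + 1/4·F = (-5.1300,-3.2600)

Fx=-4.5200 Fy=2.9600 x'=-5.1300 y'=-3.2600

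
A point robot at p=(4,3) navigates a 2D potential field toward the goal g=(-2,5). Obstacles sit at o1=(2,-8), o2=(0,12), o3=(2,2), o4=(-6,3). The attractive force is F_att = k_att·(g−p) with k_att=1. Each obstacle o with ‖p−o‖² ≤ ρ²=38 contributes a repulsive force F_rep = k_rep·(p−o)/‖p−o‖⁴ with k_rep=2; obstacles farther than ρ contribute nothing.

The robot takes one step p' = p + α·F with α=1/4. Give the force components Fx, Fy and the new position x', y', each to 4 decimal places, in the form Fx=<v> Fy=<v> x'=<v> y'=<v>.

F_att = 1·(g−p) = 1·(-6,2) = (-6.0000,2.0000)
o1: d²=125 > ρ²=38 → inactive
o2: d²=97 > ρ²=38 → inactive
o3: d²=5 ≤ ρ²=38; F_rep = 2·(2,1)/5² = (0.1600,0.0800)
o4: d²=100 > ρ²=38 → inactive
F = F_att + ΣF_rep = (-5.8400,2.0800)
p' = p + 1/4·F = (2.5400,3.5200)

Fx=-5.8400 Fy=2.0800 x'=2.5400 y'=3.5200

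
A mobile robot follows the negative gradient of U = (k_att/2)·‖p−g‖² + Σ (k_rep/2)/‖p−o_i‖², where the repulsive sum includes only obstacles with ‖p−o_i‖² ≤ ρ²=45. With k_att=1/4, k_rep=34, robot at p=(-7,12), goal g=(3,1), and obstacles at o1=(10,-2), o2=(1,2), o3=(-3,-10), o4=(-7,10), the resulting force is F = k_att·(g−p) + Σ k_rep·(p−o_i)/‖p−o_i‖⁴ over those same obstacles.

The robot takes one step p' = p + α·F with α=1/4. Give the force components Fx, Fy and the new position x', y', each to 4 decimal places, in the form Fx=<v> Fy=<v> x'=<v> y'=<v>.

F_att = 1/4·(g−p) = 1/4·(10,-11) = (2.5000,-2.7500)
o1: d²=485 > ρ²=45 → inactive
o2: d²=164 > ρ²=45 → inactive
o3: d²=500 > ρ²=45 → inactive
o4: d²=4 ≤ ρ²=45; F_rep = 34·(0,2)/4² = (0.0000,4.2500)
F = F_att + ΣF_rep = (2.5000,1.5000)
p' = p + 1/4·F = (-6.3750,12.3750)

Fx=2.5000 Fy=1.5000 x'=-6.3750 y'=12.3750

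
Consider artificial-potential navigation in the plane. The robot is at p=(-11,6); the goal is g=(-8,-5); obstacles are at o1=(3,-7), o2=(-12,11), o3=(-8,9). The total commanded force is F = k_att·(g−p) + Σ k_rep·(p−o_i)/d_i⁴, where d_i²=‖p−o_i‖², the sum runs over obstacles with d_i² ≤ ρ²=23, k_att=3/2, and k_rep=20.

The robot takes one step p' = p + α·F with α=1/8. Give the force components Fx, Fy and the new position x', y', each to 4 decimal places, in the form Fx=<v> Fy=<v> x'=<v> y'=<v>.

F_att = 3/2·(g−p) = 3/2·(3,-11) = (4.5000,-16.5000)
o1: d²=365 > ρ²=23 → inactive
o2: d²=26 > ρ²=23 → inactive
o3: d²=18 ≤ ρ²=23; F_rep = 20·(-3,-3)/18² = (-0.1852,-0.1852)
F = F_att + ΣF_rep = (4.3148,-16.6852)
p' = p + 1/8·F = (-10.4606,3.9144)

Fx=4.3148 Fy=-16.6852 x'=-10.4606 y'=3.9144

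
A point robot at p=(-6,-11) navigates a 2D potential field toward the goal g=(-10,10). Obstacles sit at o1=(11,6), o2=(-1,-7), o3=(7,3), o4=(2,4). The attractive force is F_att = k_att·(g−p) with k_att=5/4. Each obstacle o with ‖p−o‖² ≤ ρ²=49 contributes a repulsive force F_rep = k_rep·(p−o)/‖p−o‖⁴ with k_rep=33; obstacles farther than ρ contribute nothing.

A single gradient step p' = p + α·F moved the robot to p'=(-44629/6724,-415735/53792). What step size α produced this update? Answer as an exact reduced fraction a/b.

α = 1/8

F_att = 5/4·(g−p) = 5/4·(-4,21) = (-5.0000,26.2500)
o1: d²=578 > ρ²=49 → inactive
o2: d²=41 ≤ ρ²=49; F_rep = 33·(-5,-4)/41² = (-0.0982,-0.0785)
o3: d²=365 > ρ²=49 → inactive
o4: d²=289 > ρ²=49 → inactive
F = F_att + ΣF_rep = (-5.0982,26.1715)
Δp = p'−p = (-0.6373,3.2714); α = Δx/Fx = (-4285/6724) / (-8570/1681) = 1/8
check: Δy/Fy = (175977/53792) / (175977/6724) = 1/8 ✓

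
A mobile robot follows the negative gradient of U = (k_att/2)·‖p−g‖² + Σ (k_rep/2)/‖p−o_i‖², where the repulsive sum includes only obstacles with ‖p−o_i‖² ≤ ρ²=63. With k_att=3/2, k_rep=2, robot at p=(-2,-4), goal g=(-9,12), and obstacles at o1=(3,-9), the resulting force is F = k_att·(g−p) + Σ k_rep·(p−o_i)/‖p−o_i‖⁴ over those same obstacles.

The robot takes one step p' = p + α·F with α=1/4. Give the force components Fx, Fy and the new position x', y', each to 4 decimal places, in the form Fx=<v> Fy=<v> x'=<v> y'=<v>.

F_att = 3/2·(g−p) = 3/2·(-7,16) = (-10.5000,24.0000)
o1: d²=50 ≤ ρ²=63; F_rep = 2·(-5,5)/50² = (-0.0040,0.0040)
F = F_att + ΣF_rep = (-10.5040,24.0040)
p' = p + 1/4·F = (-4.6260,2.0010)

Fx=-10.5040 Fy=24.0040 x'=-4.6260 y'=2.0010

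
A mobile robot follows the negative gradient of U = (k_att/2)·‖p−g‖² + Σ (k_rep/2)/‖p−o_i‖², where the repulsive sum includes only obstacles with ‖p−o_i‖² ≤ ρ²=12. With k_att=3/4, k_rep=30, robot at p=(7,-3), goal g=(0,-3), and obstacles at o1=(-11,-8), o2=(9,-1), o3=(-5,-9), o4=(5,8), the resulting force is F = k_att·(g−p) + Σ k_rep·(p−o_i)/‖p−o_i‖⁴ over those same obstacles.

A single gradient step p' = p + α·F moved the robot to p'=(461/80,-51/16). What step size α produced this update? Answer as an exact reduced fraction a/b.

α = 1/5

F_att = 3/4·(g−p) = 3/4·(-7,0) = (-5.2500,0.0000)
o1: d²=349 > ρ²=12 → inactive
o2: d²=8 ≤ ρ²=12; F_rep = 30·(-2,-2)/8² = (-0.9375,-0.9375)
o3: d²=180 > ρ²=12 → inactive
o4: d²=125 > ρ²=12 → inactive
F = F_att + ΣF_rep = (-6.1875,-0.9375)
Δp = p'−p = (-1.2375,-0.1875); α = Δx/Fx = (-99/80) / (-99/16) = 1/5
check: Δy/Fy = (-3/16) / (-15/16) = 1/5 ✓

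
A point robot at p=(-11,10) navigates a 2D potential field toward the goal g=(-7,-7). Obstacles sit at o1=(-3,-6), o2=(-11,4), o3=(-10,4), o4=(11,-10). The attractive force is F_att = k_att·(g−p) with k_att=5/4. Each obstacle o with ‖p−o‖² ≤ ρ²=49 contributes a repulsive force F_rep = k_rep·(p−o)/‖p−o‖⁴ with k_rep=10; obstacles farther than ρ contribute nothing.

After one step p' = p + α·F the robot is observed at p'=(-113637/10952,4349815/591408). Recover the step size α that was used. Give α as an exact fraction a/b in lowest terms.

α = 1/8

F_att = 5/4·(g−p) = 5/4·(4,-17) = (5.0000,-21.2500)
o1: d²=320 > ρ²=49 → inactive
o2: d²=36 ≤ ρ²=49; F_rep = 10·(0,6)/36² = (0.0000,0.0463)
o3: d²=37 ≤ ρ²=49; F_rep = 10·(-1,6)/37² = (-0.0073,0.0438)
o4: d²=884 > ρ²=49 → inactive
F = F_att + ΣF_rep = (4.9927,-21.1599)
Δp = p'−p = (0.6241,-2.6450); α = Δx/Fx = (6835/10952) / (6835/1369) = 1/8
check: Δy/Fy = (-1564265/591408) / (-1564265/73926) = 1/8 ✓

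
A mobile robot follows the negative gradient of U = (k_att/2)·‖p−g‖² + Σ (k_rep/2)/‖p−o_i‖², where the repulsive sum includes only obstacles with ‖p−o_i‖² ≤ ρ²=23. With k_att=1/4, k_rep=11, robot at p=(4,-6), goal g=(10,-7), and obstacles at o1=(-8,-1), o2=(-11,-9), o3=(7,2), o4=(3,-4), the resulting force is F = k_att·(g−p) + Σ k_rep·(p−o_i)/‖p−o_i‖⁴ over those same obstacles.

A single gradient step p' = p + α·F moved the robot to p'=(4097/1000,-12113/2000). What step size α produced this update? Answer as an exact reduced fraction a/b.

α = 1/20

F_att = 1/4·(g−p) = 1/4·(6,-1) = (1.5000,-0.2500)
o1: d²=169 > ρ²=23 → inactive
o2: d²=234 > ρ²=23 → inactive
o3: d²=73 > ρ²=23 → inactive
o4: d²=5 ≤ ρ²=23; F_rep = 11·(1,-2)/5² = (0.4400,-0.8800)
F = F_att + ΣF_rep = (1.9400,-1.1300)
Δp = p'−p = (0.0970,-0.0565); α = Δx/Fx = (97/1000) / (97/50) = 1/20
check: Δy/Fy = (-113/2000) / (-113/100) = 1/20 ✓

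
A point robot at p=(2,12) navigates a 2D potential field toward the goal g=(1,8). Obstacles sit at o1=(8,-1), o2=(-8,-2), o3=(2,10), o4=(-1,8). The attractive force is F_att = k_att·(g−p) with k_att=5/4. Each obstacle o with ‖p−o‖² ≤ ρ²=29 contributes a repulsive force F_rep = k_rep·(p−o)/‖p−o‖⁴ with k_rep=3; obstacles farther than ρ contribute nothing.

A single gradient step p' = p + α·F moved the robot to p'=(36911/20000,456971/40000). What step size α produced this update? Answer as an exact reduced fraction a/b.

F_att = 5/4·(g−p) = 5/4·(-1,-4) = (-1.2500,-5.0000)
o1: d²=205 > ρ²=29 → inactive
o2: d²=296 > ρ²=29 → inactive
o3: d²=4 ≤ ρ²=29; F_rep = 3·(0,2)/4² = (0.0000,0.3750)
o4: d²=25 ≤ ρ²=29; F_rep = 3·(3,4)/25² = (0.0144,0.0192)
F = F_att + ΣF_rep = (-1.2356,-4.6058)
Δp = p'−p = (-0.1545,-0.5757); α = Δx/Fx = (-3089/20000) / (-3089/2500) = 1/8
check: Δy/Fy = (-23029/40000) / (-23029/5000) = 1/8 ✓

α = 1/8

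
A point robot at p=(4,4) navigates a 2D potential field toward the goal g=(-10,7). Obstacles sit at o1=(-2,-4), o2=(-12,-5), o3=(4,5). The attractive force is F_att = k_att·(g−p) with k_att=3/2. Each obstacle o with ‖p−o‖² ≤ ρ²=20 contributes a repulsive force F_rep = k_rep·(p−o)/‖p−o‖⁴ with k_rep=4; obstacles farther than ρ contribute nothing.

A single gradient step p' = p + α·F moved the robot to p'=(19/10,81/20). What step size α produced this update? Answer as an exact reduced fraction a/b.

α = 1/10

F_att = 3/2·(g−p) = 3/2·(-14,3) = (-21.0000,4.5000)
o1: d²=100 > ρ²=20 → inactive
o2: d²=337 > ρ²=20 → inactive
o3: d²=1 ≤ ρ²=20; F_rep = 4·(0,-1)/1² = (0.0000,-4.0000)
F = F_att + ΣF_rep = (-21.0000,0.5000)
Δp = p'−p = (-2.1000,0.0500); α = Δx/Fx = (-21/10) / (-21) = 1/10
check: Δy/Fy = (1/20) / (1/2) = 1/10 ✓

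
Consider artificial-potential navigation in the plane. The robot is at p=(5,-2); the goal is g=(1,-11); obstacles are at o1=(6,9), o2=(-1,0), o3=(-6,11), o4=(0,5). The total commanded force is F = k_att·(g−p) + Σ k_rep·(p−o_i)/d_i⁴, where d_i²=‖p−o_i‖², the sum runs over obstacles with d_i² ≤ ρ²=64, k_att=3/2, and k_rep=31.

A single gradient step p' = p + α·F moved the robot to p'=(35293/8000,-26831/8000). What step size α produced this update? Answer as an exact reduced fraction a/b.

α = 1/10

F_att = 3/2·(g−p) = 3/2·(-4,-9) = (-6.0000,-13.5000)
o1: d²=122 > ρ²=64 → inactive
o2: d²=40 ≤ ρ²=64; F_rep = 31·(6,-2)/40² = (0.1163,-0.0387)
o3: d²=290 > ρ²=64 → inactive
o4: d²=74 > ρ²=64 → inactive
F = F_att + ΣF_rep = (-5.8838,-13.5388)
Δp = p'−p = (-0.5884,-1.3539); α = Δx/Fx = (-4707/8000) / (-4707/800) = 1/10
check: Δy/Fy = (-10831/8000) / (-10831/800) = 1/10 ✓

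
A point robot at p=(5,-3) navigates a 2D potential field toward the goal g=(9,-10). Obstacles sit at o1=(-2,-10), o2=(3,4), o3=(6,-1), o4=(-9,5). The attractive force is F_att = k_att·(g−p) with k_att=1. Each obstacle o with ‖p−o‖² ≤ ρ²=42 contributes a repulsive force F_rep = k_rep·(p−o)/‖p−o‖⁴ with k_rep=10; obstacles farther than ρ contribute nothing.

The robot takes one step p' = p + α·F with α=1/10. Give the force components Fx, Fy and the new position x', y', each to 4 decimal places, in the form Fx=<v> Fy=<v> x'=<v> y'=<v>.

Fx=3.6000 Fy=-7.8000 x'=5.3600 y'=-3.7800

F_att = 1·(g−p) = 1·(4,-7) = (4.0000,-7.0000)
o1: d²=98 > ρ²=42 → inactive
o2: d²=53 > ρ²=42 → inactive
o3: d²=5 ≤ ρ²=42; F_rep = 10·(-1,-2)/5² = (-0.4000,-0.8000)
o4: d²=260 > ρ²=42 → inactive
F = F_att + ΣF_rep = (3.6000,-7.8000)
p' = p + 1/10·F = (5.3600,-3.7800)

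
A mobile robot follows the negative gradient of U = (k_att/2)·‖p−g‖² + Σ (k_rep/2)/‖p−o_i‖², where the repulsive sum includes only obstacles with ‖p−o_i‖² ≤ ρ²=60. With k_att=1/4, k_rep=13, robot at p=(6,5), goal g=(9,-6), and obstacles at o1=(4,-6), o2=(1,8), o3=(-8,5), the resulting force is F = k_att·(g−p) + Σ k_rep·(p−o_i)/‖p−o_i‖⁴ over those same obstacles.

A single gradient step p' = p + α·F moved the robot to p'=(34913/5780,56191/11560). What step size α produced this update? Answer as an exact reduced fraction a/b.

α = 1/20

F_att = 1/4·(g−p) = 1/4·(3,-11) = (0.7500,-2.7500)
o1: d²=125 > ρ²=60 → inactive
o2: d²=34 ≤ ρ²=60; F_rep = 13·(5,-3)/34² = (0.0562,-0.0337)
o3: d²=196 > ρ²=60 → inactive
F = F_att + ΣF_rep = (0.8062,-2.7837)
Δp = p'−p = (0.0403,-0.1392); α = Δx/Fx = (233/5780) / (233/289) = 1/20
check: Δy/Fy = (-1609/11560) / (-1609/578) = 1/20 ✓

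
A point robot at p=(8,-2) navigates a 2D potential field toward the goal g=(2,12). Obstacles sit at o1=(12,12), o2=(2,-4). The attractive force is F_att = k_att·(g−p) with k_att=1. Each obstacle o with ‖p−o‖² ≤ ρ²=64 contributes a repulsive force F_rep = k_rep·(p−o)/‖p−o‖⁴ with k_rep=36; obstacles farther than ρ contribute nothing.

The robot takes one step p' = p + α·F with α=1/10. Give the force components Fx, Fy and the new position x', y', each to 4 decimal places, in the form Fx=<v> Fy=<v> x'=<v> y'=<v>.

F_att = 1·(g−p) = 1·(-6,14) = (-6.0000,14.0000)
o1: d²=212 > ρ²=64 → inactive
o2: d²=40 ≤ ρ²=64; F_rep = 36·(6,2)/40² = (0.1350,0.0450)
F = F_att + ΣF_rep = (-5.8650,14.0450)
p' = p + 1/10·F = (7.4135,-0.5955)

Fx=-5.8650 Fy=14.0450 x'=7.4135 y'=-0.5955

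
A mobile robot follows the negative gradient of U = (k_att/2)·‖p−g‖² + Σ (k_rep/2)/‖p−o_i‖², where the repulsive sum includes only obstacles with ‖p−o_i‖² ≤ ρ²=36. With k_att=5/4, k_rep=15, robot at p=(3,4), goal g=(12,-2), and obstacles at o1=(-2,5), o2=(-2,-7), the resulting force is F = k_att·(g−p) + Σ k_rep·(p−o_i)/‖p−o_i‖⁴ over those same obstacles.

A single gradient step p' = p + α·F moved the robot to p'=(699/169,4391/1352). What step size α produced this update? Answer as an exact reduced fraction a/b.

α = 1/10

F_att = 5/4·(g−p) = 5/4·(9,-6) = (11.2500,-7.5000)
o1: d²=26 ≤ ρ²=36; F_rep = 15·(5,-1)/26² = (0.1109,-0.0222)
o2: d²=146 > ρ²=36 → inactive
F = F_att + ΣF_rep = (11.3609,-7.5222)
Δp = p'−p = (1.1361,-0.7522); α = Δx/Fx = (192/169) / (1920/169) = 1/10
check: Δy/Fy = (-1017/1352) / (-5085/676) = 1/10 ✓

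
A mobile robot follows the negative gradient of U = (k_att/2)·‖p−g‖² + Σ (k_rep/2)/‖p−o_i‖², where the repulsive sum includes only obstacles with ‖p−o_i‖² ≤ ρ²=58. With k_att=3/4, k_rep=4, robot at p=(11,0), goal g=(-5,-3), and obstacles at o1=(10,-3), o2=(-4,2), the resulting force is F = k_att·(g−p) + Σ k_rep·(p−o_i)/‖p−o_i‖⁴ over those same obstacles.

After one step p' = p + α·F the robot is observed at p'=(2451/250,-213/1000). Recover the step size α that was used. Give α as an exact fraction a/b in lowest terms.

α = 1/10

F_att = 3/4·(g−p) = 3/4·(-16,-3) = (-12.0000,-2.2500)
o1: d²=10 ≤ ρ²=58; F_rep = 4·(1,3)/10² = (0.0400,0.1200)
o2: d²=229 > ρ²=58 → inactive
F = F_att + ΣF_rep = (-11.9600,-2.1300)
Δp = p'−p = (-1.1960,-0.2130); α = Δx/Fx = (-299/250) / (-299/25) = 1/10
check: Δy/Fy = (-213/1000) / (-213/100) = 1/10 ✓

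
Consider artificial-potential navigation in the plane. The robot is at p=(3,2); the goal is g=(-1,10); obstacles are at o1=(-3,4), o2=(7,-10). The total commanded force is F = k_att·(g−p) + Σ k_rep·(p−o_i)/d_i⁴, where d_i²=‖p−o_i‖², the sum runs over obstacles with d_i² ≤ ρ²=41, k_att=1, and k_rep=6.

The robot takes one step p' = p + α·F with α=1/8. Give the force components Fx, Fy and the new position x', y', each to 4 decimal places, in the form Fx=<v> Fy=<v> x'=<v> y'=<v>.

F_att = 1·(g−p) = 1·(-4,8) = (-4.0000,8.0000)
o1: d²=40 ≤ ρ²=41; F_rep = 6·(6,-2)/40² = (0.0225,-0.0075)
o2: d²=160 > ρ²=41 → inactive
F = F_att + ΣF_rep = (-3.9775,7.9925)
p' = p + 1/8·F = (2.5028,2.9991)

Fx=-3.9775 Fy=7.9925 x'=2.5028 y'=2.9991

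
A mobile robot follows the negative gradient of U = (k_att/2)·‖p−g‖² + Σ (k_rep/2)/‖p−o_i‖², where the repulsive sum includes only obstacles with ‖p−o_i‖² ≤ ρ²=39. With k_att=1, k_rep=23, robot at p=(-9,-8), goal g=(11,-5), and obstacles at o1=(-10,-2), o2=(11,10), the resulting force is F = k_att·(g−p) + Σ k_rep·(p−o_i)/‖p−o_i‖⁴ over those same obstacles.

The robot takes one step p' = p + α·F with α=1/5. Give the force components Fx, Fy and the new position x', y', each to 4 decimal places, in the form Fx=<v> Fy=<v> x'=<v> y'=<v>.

F_att = 1·(g−p) = 1·(20,3) = (20.0000,3.0000)
o1: d²=37 ≤ ρ²=39; F_rep = 23·(1,-6)/37² = (0.0168,-0.1008)
o2: d²=724 > ρ²=39 → inactive
F = F_att + ΣF_rep = (20.0168,2.8992)
p' = p + 1/5·F = (-4.9966,-7.4202)

Fx=20.0168 Fy=2.8992 x'=-4.9966 y'=-7.4202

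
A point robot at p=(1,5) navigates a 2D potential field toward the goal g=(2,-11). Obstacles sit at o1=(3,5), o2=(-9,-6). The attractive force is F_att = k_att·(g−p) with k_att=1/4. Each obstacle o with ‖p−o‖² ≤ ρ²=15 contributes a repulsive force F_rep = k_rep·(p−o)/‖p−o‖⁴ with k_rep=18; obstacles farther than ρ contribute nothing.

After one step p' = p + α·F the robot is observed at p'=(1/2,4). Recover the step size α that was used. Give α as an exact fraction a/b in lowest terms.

α = 1/4

F_att = 1/4·(g−p) = 1/4·(1,-16) = (0.2500,-4.0000)
o1: d²=4 ≤ ρ²=15; F_rep = 18·(-2,0)/4² = (-2.2500,0.0000)
o2: d²=221 > ρ²=15 → inactive
F = F_att + ΣF_rep = (-2.0000,-4.0000)
Δp = p'−p = (-0.5000,-1.0000); α = Δx/Fx = (-1/2) / (-2) = 1/4
check: Δy/Fy = (-1) / (-4) = 1/4 ✓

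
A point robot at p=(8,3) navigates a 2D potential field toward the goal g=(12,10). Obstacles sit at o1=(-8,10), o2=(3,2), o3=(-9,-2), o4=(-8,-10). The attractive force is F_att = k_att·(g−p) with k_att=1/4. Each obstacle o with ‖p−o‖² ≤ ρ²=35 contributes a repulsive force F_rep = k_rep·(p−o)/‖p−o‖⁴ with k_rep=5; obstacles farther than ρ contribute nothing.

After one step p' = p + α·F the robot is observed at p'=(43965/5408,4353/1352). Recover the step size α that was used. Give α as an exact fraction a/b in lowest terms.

α = 1/8

F_att = 1/4·(g−p) = 1/4·(4,7) = (1.0000,1.7500)
o1: d²=305 > ρ²=35 → inactive
o2: d²=26 ≤ ρ²=35; F_rep = 5·(5,1)/26² = (0.0370,0.0074)
o3: d²=314 > ρ²=35 → inactive
o4: d²=425 > ρ²=35 → inactive
F = F_att + ΣF_rep = (1.0370,1.7574)
Δp = p'−p = (0.1296,0.2197); α = Δx/Fx = (701/5408) / (701/676) = 1/8
check: Δy/Fy = (297/1352) / (297/169) = 1/8 ✓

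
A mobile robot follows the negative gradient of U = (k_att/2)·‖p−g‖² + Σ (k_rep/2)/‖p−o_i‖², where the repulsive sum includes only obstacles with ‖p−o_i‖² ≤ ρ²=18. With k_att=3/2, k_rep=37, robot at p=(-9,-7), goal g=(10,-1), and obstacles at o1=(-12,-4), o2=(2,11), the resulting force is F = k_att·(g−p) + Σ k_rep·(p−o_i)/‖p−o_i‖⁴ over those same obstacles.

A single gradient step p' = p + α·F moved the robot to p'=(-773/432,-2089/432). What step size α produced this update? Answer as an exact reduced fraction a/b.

α = 1/4

F_att = 3/2·(g−p) = 3/2·(19,6) = (28.5000,9.0000)
o1: d²=18 ≤ ρ²=18; F_rep = 37·(3,-3)/18² = (0.3426,-0.3426)
o2: d²=445 > ρ²=18 → inactive
F = F_att + ΣF_rep = (28.8426,8.6574)
Δp = p'−p = (7.2106,2.1644); α = Δx/Fx = (3115/432) / (3115/108) = 1/4
check: Δy/Fy = (935/432) / (935/108) = 1/4 ✓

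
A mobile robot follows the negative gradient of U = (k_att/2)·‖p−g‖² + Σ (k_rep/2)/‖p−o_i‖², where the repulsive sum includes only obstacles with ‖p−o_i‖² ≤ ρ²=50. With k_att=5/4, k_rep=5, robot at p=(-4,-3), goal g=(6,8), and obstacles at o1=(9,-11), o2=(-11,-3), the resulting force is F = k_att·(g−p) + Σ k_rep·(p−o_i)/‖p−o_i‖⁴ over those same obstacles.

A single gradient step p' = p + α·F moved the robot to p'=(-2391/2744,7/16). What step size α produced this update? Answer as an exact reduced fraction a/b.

F_att = 5/4·(g−p) = 5/4·(10,11) = (12.5000,13.7500)
o1: d²=233 > ρ²=50 → inactive
o2: d²=49 ≤ ρ²=50; F_rep = 5·(7,0)/49² = (0.0146,0.0000)
F = F_att + ΣF_rep = (12.5146,13.7500)
Δp = p'−p = (3.1286,3.4375); α = Δx/Fx = (8585/2744) / (8585/686) = 1/4
check: Δy/Fy = (55/16) / (55/4) = 1/4 ✓

α = 1/4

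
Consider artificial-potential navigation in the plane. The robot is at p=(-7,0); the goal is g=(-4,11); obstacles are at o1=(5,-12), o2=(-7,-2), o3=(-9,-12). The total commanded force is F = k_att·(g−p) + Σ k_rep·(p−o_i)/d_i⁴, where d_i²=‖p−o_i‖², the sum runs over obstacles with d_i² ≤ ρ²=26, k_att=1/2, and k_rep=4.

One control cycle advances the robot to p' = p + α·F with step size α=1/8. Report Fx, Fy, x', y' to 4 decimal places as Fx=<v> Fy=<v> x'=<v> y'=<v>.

F_att = 1/2·(g−p) = 1/2·(3,11) = (1.5000,5.5000)
o1: d²=288 > ρ²=26 → inactive
o2: d²=4 ≤ ρ²=26; F_rep = 4·(0,2)/4² = (0.0000,0.5000)
o3: d²=148 > ρ²=26 → inactive
F = F_att + ΣF_rep = (1.5000,6.0000)
p' = p + 1/8·F = (-6.8125,0.7500)

Fx=1.5000 Fy=6.0000 x'=-6.8125 y'=0.7500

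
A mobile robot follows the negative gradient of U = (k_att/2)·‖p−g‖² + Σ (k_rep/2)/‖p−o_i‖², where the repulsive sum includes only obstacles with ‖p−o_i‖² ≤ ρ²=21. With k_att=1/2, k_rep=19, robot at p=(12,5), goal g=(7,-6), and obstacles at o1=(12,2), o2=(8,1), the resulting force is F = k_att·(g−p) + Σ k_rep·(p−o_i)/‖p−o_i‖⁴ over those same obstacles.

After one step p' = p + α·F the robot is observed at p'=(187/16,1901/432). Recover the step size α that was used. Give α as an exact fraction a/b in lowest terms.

α = 1/8

F_att = 1/2·(g−p) = 1/2·(-5,-11) = (-2.5000,-5.5000)
o1: d²=9 ≤ ρ²=21; F_rep = 19·(0,3)/9² = (0.0000,0.7037)
o2: d²=32 > ρ²=21 → inactive
F = F_att + ΣF_rep = (-2.5000,-4.7963)
Δp = p'−p = (-0.3125,-0.5995); α = Δx/Fx = (-5/16) / (-5/2) = 1/8
check: Δy/Fy = (-259/432) / (-259/54) = 1/8 ✓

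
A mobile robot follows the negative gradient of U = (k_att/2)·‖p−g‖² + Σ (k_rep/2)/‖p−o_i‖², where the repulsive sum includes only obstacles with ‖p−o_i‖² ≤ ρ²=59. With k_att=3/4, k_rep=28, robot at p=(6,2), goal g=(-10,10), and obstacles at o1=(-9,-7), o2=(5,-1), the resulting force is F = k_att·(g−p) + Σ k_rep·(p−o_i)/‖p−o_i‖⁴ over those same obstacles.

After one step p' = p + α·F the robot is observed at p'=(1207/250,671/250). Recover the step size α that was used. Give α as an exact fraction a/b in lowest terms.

α = 1/10

F_att = 3/4·(g−p) = 3/4·(-16,8) = (-12.0000,6.0000)
o1: d²=306 > ρ²=59 → inactive
o2: d²=10 ≤ ρ²=59; F_rep = 28·(1,3)/10² = (0.2800,0.8400)
F = F_att + ΣF_rep = (-11.7200,6.8400)
Δp = p'−p = (-1.1720,0.6840); α = Δx/Fx = (-293/250) / (-293/25) = 1/10
check: Δy/Fy = (171/250) / (171/25) = 1/10 ✓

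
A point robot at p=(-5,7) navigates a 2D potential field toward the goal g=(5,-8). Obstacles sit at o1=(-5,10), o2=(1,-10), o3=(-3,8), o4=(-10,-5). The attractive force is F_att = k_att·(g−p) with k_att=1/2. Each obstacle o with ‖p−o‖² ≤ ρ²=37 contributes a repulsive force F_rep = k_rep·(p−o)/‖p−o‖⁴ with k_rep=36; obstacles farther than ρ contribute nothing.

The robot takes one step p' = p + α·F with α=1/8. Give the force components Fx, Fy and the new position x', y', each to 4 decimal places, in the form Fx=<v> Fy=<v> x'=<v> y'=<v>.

Fx=2.1200 Fy=-10.2733 x'=-4.7350 y'=5.7158

F_att = 1/2·(g−p) = 1/2·(10,-15) = (5.0000,-7.5000)
o1: d²=9 ≤ ρ²=37; F_rep = 36·(0,-3)/9² = (0.0000,-1.3333)
o2: d²=325 > ρ²=37 → inactive
o3: d²=5 ≤ ρ²=37; F_rep = 36·(-2,-1)/5² = (-2.8800,-1.4400)
o4: d²=169 > ρ²=37 → inactive
F = F_att + ΣF_rep = (2.1200,-10.2733)
p' = p + 1/8·F = (-4.7350,5.7158)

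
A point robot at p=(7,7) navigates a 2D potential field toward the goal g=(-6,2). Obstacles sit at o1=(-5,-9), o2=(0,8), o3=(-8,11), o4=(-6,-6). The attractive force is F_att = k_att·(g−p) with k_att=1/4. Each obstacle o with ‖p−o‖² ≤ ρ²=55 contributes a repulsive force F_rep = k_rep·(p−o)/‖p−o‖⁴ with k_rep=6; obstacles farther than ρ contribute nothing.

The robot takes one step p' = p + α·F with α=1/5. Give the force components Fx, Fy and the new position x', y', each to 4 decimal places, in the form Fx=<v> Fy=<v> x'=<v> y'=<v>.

Fx=-3.2332 Fy=-1.2524 x'=6.3534 y'=6.7495

F_att = 1/4·(g−p) = 1/4·(-13,-5) = (-3.2500,-1.2500)
o1: d²=400 > ρ²=55 → inactive
o2: d²=50 ≤ ρ²=55; F_rep = 6·(7,-1)/50² = (0.0168,-0.0024)
o3: d²=241 > ρ²=55 → inactive
o4: d²=338 > ρ²=55 → inactive
F = F_att + ΣF_rep = (-3.2332,-1.2524)
p' = p + 1/5·F = (6.3534,6.7495)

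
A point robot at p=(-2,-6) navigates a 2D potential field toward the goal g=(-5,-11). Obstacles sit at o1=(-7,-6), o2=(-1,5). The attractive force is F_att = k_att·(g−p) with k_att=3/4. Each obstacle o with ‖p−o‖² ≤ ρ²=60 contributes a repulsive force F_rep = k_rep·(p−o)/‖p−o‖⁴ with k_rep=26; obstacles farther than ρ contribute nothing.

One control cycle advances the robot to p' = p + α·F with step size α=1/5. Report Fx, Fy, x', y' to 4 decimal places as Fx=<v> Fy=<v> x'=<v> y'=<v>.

Fx=-2.0420 Fy=-3.7500 x'=-2.4084 y'=-6.7500

F_att = 3/4·(g−p) = 3/4·(-3,-5) = (-2.2500,-3.7500)
o1: d²=25 ≤ ρ²=60; F_rep = 26·(5,0)/25² = (0.2080,0.0000)
o2: d²=122 > ρ²=60 → inactive
F = F_att + ΣF_rep = (-2.0420,-3.7500)
p' = p + 1/5·F = (-2.4084,-6.7500)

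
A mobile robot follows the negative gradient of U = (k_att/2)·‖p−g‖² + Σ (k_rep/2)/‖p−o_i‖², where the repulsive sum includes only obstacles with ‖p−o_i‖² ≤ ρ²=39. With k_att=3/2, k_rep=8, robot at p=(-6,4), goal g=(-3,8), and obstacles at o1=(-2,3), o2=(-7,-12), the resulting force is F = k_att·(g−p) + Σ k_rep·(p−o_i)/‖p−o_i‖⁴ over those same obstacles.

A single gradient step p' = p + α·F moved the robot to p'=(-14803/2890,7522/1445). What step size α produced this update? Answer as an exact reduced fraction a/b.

F_att = 3/2·(g−p) = 3/2·(3,4) = (4.5000,6.0000)
o1: d²=17 ≤ ρ²=39; F_rep = 8·(-4,1)/17² = (-0.1107,0.0277)
o2: d²=257 > ρ²=39 → inactive
F = F_att + ΣF_rep = (4.3893,6.0277)
Δp = p'−p = (0.8779,1.2055); α = Δx/Fx = (2537/2890) / (2537/578) = 1/5
check: Δy/Fy = (1742/1445) / (1742/289) = 1/5 ✓

α = 1/5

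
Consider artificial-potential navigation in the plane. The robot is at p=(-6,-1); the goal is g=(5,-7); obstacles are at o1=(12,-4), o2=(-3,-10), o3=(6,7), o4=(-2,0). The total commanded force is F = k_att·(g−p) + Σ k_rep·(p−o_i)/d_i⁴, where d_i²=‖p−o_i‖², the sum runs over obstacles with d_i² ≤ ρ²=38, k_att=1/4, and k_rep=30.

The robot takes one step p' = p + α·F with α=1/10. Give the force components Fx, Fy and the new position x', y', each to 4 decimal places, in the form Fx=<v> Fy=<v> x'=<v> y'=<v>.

Fx=2.3348 Fy=-1.6038 x'=-5.7665 y'=-1.1604

F_att = 1/4·(g−p) = 1/4·(11,-6) = (2.7500,-1.5000)
o1: d²=333 > ρ²=38 → inactive
o2: d²=90 > ρ²=38 → inactive
o3: d²=208 > ρ²=38 → inactive
o4: d²=17 ≤ ρ²=38; F_rep = 30·(-4,-1)/17² = (-0.4152,-0.1038)
F = F_att + ΣF_rep = (2.3348,-1.6038)
p' = p + 1/10·F = (-5.7665,-1.1604)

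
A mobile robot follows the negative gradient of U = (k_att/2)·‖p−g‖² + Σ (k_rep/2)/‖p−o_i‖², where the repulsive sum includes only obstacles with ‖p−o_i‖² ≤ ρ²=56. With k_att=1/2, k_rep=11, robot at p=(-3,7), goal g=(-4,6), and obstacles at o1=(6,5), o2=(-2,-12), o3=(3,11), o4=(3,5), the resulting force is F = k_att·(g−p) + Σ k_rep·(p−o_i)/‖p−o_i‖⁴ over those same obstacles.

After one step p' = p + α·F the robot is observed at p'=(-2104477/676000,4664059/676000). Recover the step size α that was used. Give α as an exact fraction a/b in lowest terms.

α = 1/5

F_att = 1/2·(g−p) = 1/2·(-1,-1) = (-0.5000,-0.5000)
o1: d²=85 > ρ²=56 → inactive
o2: d²=362 > ρ²=56 → inactive
o3: d²=52 ≤ ρ²=56; F_rep = 11·(-6,-4)/52² = (-0.0244,-0.0163)
o4: d²=40 ≤ ρ²=56; F_rep = 11·(-6,2)/40² = (-0.0413,0.0138)
F = F_att + ΣF_rep = (-0.5657,-0.5025)
Δp = p'−p = (-0.1131,-0.1005); α = Δx/Fx = (-76477/676000) / (-76477/135200) = 1/5
check: Δy/Fy = (-67941/676000) / (-67941/135200) = 1/5 ✓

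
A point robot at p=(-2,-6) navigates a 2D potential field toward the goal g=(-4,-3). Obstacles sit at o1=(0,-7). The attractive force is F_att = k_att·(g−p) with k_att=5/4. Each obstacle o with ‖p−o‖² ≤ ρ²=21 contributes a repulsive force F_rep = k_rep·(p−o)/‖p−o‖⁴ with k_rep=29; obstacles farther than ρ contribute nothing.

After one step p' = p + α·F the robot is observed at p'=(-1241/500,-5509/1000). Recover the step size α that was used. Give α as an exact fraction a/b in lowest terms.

F_att = 5/4·(g−p) = 5/4·(-2,3) = (-2.5000,3.7500)
o1: d²=5 ≤ ρ²=21; F_rep = 29·(-2,1)/5² = (-2.3200,1.1600)
F = F_att + ΣF_rep = (-4.8200,4.9100)
Δp = p'−p = (-0.4820,0.4910); α = Δx/Fx = (-241/500) / (-241/50) = 1/10
check: Δy/Fy = (491/1000) / (491/100) = 1/10 ✓

α = 1/10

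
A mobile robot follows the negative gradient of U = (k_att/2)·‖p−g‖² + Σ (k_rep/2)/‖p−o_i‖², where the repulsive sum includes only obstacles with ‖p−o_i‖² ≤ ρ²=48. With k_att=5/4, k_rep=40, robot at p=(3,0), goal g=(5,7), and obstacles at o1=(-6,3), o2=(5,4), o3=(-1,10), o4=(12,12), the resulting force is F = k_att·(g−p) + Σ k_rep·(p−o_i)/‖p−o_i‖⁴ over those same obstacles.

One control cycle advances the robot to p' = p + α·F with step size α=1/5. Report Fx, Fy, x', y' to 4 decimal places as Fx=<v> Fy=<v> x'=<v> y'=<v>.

Fx=2.3000 Fy=8.3500 x'=3.4600 y'=1.6700

F_att = 5/4·(g−p) = 5/4·(2,7) = (2.5000,8.7500)
o1: d²=90 > ρ²=48 → inactive
o2: d²=20 ≤ ρ²=48; F_rep = 40·(-2,-4)/20² = (-0.2000,-0.4000)
o3: d²=116 > ρ²=48 → inactive
o4: d²=225 > ρ²=48 → inactive
F = F_att + ΣF_rep = (2.3000,8.3500)
p' = p + 1/5·F = (3.4600,1.6700)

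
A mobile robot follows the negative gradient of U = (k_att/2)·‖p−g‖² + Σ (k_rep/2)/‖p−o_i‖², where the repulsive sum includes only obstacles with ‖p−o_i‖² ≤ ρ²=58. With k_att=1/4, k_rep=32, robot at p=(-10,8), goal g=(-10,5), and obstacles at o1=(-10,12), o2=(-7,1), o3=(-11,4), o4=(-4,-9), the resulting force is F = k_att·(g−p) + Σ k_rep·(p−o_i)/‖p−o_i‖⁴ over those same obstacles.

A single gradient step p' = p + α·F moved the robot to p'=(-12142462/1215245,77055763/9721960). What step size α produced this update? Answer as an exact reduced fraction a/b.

α = 1/10

F_att = 1/4·(g−p) = 1/4·(0,-3) = (0.0000,-0.7500)
o1: d²=16 ≤ ρ²=58; F_rep = 32·(0,-4)/16² = (0.0000,-0.5000)
o2: d²=58 ≤ ρ²=58; F_rep = 32·(-3,7)/58² = (-0.0285,0.0666)
o3: d²=17 ≤ ρ²=58; F_rep = 32·(1,4)/17² = (0.1107,0.4429)
o4: d²=325 > ρ²=58 → inactive
F = F_att + ΣF_rep = (0.0822,-0.7405)
Δp = p'−p = (0.0082,-0.0741); α = Δx/Fx = (9988/1215245) / (19976/243049) = 1/10
check: Δy/Fy = (-719917/9721960) / (-719917/972196) = 1/10 ✓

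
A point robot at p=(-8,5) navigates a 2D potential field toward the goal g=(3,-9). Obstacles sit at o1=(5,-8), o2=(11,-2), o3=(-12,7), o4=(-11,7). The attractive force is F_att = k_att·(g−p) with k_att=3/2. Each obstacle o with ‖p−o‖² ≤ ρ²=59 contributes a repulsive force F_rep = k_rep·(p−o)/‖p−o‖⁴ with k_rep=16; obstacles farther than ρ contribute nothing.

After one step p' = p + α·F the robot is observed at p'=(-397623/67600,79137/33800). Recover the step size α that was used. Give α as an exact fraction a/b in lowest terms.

F_att = 3/2·(g−p) = 3/2·(11,-14) = (16.5000,-21.0000)
o1: d²=338 > ρ²=59 → inactive
o2: d²=410 > ρ²=59 → inactive
o3: d²=20 ≤ ρ²=59; F_rep = 16·(4,-2)/20² = (0.1600,-0.0800)
o4: d²=13 ≤ ρ²=59; F_rep = 16·(3,-2)/13² = (0.2840,-0.1893)
F = F_att + ΣF_rep = (16.9440,-21.2693)
Δp = p'−p = (2.1180,-2.6587); α = Δx/Fx = (143177/67600) / (143177/8450) = 1/8
check: Δy/Fy = (-89863/33800) / (-89863/4225) = 1/8 ✓

α = 1/8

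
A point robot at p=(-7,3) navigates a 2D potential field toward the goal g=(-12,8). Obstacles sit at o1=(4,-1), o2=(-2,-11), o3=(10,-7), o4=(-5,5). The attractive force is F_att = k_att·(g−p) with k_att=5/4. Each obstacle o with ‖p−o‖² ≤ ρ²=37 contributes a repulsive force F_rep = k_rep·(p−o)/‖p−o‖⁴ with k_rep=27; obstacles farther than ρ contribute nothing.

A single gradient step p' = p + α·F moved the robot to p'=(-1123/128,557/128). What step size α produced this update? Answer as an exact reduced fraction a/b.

F_att = 5/4·(g−p) = 5/4·(-5,5) = (-6.2500,6.2500)
o1: d²=137 > ρ²=37 → inactive
o2: d²=221 > ρ²=37 → inactive
o3: d²=389 > ρ²=37 → inactive
o4: d²=8 ≤ ρ²=37; F_rep = 27·(-2,-2)/8² = (-0.8438,-0.8438)
F = F_att + ΣF_rep = (-7.0938,5.4062)
Δp = p'−p = (-1.7734,1.3516); α = Δx/Fx = (-227/128) / (-227/32) = 1/4
check: Δy/Fy = (173/128) / (173/32) = 1/4 ✓

α = 1/4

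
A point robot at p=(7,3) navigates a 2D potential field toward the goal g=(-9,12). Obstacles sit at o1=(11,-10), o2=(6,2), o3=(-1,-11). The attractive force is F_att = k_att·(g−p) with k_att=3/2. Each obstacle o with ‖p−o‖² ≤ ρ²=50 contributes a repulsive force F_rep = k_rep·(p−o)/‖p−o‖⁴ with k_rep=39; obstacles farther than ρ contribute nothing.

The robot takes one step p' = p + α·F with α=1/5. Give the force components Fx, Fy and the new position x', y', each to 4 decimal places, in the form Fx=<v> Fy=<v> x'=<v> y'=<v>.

F_att = 3/2·(g−p) = 3/2·(-16,9) = (-24.0000,13.5000)
o1: d²=185 > ρ²=50 → inactive
o2: d²=2 ≤ ρ²=50; F_rep = 39·(1,1)/2² = (9.7500,9.7500)
o3: d²=260 > ρ²=50 → inactive
F = F_att + ΣF_rep = (-14.2500,23.2500)
p' = p + 1/5·F = (4.1500,7.6500)

Fx=-14.2500 Fy=23.2500 x'=4.1500 y'=7.6500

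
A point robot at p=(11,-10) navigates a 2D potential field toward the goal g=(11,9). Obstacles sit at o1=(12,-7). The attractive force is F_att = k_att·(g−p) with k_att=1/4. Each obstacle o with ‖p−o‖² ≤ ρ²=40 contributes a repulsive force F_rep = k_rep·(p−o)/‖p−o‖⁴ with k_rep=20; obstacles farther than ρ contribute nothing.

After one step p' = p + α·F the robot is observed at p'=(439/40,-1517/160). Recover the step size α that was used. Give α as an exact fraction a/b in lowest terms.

F_att = 1/4·(g−p) = 1/4·(0,19) = (0.0000,4.7500)
o1: d²=10 ≤ ρ²=40; F_rep = 20·(-1,-3)/10² = (-0.2000,-0.6000)
F = F_att + ΣF_rep = (-0.2000,4.1500)
Δp = p'−p = (-0.0250,0.5188); α = Δx/Fx = (-1/40) / (-1/5) = 1/8
check: Δy/Fy = (83/160) / (83/20) = 1/8 ✓

α = 1/8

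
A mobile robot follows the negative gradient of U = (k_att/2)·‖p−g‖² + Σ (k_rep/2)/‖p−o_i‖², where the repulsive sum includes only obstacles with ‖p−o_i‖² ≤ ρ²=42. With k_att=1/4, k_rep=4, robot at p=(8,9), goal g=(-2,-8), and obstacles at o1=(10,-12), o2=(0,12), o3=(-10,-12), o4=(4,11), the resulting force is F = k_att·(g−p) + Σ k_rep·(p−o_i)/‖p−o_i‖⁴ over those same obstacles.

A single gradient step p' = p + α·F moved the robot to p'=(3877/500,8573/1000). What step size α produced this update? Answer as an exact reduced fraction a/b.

F_att = 1/4·(g−p) = 1/4·(-10,-17) = (-2.5000,-4.2500)
o1: d²=445 > ρ²=42 → inactive
o2: d²=73 > ρ²=42 → inactive
o3: d²=765 > ρ²=42 → inactive
o4: d²=20 ≤ ρ²=42; F_rep = 4·(4,-2)/20² = (0.0400,-0.0200)
F = F_att + ΣF_rep = (-2.4600,-4.2700)
Δp = p'−p = (-0.2460,-0.4270); α = Δx/Fx = (-123/500) / (-123/50) = 1/10
check: Δy/Fy = (-427/1000) / (-427/100) = 1/10 ✓

α = 1/10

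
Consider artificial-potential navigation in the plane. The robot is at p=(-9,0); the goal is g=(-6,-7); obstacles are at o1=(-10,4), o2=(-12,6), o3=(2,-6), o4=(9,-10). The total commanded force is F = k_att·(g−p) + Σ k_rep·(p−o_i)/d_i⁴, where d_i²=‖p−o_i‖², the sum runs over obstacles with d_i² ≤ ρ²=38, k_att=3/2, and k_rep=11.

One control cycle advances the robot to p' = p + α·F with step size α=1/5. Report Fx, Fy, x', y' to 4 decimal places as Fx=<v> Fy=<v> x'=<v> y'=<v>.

F_att = 3/2·(g−p) = 3/2·(3,-7) = (4.5000,-10.5000)
o1: d²=17 ≤ ρ²=38; F_rep = 11·(1,-4)/17² = (0.0381,-0.1522)
o2: d²=45 > ρ²=38 → inactive
o3: d²=157 > ρ²=38 → inactive
o4: d²=424 > ρ²=38 → inactive
F = F_att + ΣF_rep = (4.5381,-10.6522)
p' = p + 1/5·F = (-8.0924,-2.1304)

Fx=4.5381 Fy=-10.6522 x'=-8.0924 y'=-2.1304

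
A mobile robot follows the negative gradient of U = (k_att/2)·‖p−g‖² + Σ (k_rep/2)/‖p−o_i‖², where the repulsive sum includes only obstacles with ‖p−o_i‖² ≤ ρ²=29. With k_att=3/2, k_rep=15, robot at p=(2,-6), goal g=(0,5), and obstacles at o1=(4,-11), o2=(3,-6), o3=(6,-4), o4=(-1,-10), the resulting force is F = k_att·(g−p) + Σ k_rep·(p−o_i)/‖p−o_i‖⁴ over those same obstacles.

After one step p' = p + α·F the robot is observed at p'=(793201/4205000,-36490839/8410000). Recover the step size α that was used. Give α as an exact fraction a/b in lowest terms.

α = 1/10

F_att = 3/2·(g−p) = 3/2·(-2,11) = (-3.0000,16.5000)
o1: d²=29 ≤ ρ²=29; F_rep = 15·(-2,5)/29² = (-0.0357,0.0892)
o2: d²=1 ≤ ρ²=29; F_rep = 15·(-1,0)/1² = (-15.0000,0.0000)
o3: d²=20 ≤ ρ²=29; F_rep = 15·(-4,-2)/20² = (-0.1500,-0.0750)
o4: d²=25 ≤ ρ²=29; F_rep = 15·(3,4)/25² = (0.0720,0.0960)
F = F_att + ΣF_rep = (-18.1137,16.6102)
Δp = p'−p = (-1.8114,1.6610); α = Δx/Fx = (-7616799/4205000) / (-7616799/420500) = 1/10
check: Δy/Fy = (13969161/8410000) / (13969161/841000) = 1/10 ✓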